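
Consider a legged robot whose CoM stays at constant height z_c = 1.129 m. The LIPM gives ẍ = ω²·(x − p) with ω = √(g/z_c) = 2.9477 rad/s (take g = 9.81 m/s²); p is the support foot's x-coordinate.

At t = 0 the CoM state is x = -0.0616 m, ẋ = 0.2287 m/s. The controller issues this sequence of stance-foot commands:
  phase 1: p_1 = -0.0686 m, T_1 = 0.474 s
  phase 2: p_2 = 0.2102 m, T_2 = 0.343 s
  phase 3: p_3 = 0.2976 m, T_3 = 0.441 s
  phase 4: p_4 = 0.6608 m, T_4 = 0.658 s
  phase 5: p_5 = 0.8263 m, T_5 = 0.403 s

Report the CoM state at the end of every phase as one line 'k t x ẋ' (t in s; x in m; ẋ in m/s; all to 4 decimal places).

1 0.4740 0.0937 0.5299
2 0.8170 0.2432 0.4151
3 1.2580 0.4296 0.5460
4 1.9160 0.4710 -0.3830
5 2.3190 -0.0039 -2.2445

phase 1: p=-0.0686, T=0.474, ωT=1.397210, cosh=2.145593, sinh=1.898307; start (x,ẋ)=(-0.061600, 0.228700) → end (x,ẋ)=(0.093701, 0.529867)
phase 2: p=0.2102, T=0.343, ωT=1.011061, cosh=1.556174, sinh=1.192342; start (x,ẋ)=(0.093701, 0.529867) → end (x,ẋ)=(0.243238, 0.415110)
phase 3: p=0.2976, T=0.441, ωT=1.299936, cosh=1.970805, sinh=1.698256; start (x,ẋ)=(0.243238, 0.415110) → end (x,ẋ)=(0.429620, 0.545967)
phase 4: p=0.6608, T=0.658, ωT=1.939587, cosh=3.549819, sinh=3.406056; start (x,ẋ)=(0.429620, 0.545967) → end (x,ẋ)=(0.471016, -0.382969)
phase 5: p=0.8263, T=0.403, ωT=1.187923, cosh=1.792558, sinh=1.487704; start (x,ẋ)=(0.471016, -0.382969) → end (x,ẋ)=(-0.003851, -2.244522)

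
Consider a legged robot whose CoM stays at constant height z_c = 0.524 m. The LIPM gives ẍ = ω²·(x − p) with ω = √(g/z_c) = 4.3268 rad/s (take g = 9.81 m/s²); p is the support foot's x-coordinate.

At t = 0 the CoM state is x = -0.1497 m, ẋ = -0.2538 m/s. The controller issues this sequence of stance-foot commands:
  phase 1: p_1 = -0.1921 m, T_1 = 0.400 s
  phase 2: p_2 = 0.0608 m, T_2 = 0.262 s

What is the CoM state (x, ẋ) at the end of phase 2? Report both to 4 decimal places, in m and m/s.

x = -0.5124, ẋ = -2.1530

phase 1: p=-0.1921, T=0.400, ωT=1.730720, cosh=2.910937, sinh=2.733780; start (x,ẋ)=(-0.149700, -0.253800) → end (x,ẋ)=(-0.229033, -0.237267)
phase 2: p=0.0608, T=0.262, ωT=1.133622, cosh=1.714377, sinh=1.392511; start (x,ẋ)=(-0.229033, -0.237267) → end (x,ẋ)=(-0.512444, -2.153045)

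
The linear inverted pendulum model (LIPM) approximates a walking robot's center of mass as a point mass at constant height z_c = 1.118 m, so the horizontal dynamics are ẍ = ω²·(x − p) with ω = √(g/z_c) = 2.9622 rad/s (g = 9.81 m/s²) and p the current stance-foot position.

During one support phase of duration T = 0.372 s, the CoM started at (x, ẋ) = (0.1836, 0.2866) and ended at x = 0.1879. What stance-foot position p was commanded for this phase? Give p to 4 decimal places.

p = 0.3702

ωT = 2.9622·0.372 = 1.101938; cosh(ωT) = 1.671111, sinh(ωT) = 1.338884
x(T) = p + (x₀−p)·cosh(ωT) + (ẋ₀/ω)·sinh(ωT) ⇒ p·(1 − cosh) = x(T) − x₀·cosh − (ẋ₀/ω)·sinh
numerator   = 0.1879 − (0.1836)·1.671111 − (0.2866/2.9622)·1.338884 = -0.248456
denominator = 1 − 1.671111 = -0.671111
p = -0.248456 / -0.671111 = 0.3702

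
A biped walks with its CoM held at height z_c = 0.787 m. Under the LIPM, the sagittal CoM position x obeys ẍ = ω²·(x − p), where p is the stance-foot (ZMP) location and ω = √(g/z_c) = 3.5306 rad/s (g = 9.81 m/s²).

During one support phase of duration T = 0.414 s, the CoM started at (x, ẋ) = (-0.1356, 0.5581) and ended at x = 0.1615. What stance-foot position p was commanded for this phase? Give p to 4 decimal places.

p = -0.1156

ωT = 3.5306·0.414 = 1.461668; cosh(ωT) = 2.272499, sinh(ωT) = 2.040650
x(T) = p + (x₀−p)·cosh(ωT) + (ẋ₀/ω)·sinh(ωT) ⇒ p·(1 − cosh) = x(T) − x₀·cosh − (ẋ₀/ω)·sinh
numerator   = 0.1615 − (-0.1356)·2.272499 − (0.5581/3.5306)·2.040650 = 0.147075
denominator = 1 − 2.272499 = -1.272499
p = 0.147075 / -1.272499 = -0.1156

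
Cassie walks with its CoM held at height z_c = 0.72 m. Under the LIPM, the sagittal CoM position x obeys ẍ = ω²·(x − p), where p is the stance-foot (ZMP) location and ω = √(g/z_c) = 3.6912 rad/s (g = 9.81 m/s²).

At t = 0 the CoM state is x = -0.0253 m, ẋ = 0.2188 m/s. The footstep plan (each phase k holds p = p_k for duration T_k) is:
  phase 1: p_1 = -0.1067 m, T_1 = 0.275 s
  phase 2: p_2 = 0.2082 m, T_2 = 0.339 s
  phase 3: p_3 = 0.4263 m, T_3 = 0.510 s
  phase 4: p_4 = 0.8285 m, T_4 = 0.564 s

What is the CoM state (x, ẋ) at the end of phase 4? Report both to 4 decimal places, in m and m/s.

x = 0.1917, ẋ = -2.1441

phase 1: p=-0.1067, T=0.275, ωT=1.015080, cosh=1.560979, sinh=1.198605; start (x,ẋ)=(-0.025300, 0.218800) → end (x,ẋ)=(0.091412, 0.701680)
phase 2: p=0.2082, T=0.339, ωT=1.251317, cosh=1.890535, sinh=1.604407; start (x,ẋ)=(0.091412, 0.701680) → end (x,ẋ)=(0.292399, 0.634911)
phase 3: p=0.4263, T=0.510, ωT=1.882512, cosh=3.361098, sinh=3.208890; start (x,ẋ)=(0.292399, 0.634911) → end (x,ẋ)=(0.528196, 0.547988)
phase 4: p=0.8285, T=0.564, ωT=2.081837, cosh=4.071943, sinh=3.947242; start (x,ẋ)=(0.528196, 0.547988) → end (x,ẋ)=(0.191680, -2.144066)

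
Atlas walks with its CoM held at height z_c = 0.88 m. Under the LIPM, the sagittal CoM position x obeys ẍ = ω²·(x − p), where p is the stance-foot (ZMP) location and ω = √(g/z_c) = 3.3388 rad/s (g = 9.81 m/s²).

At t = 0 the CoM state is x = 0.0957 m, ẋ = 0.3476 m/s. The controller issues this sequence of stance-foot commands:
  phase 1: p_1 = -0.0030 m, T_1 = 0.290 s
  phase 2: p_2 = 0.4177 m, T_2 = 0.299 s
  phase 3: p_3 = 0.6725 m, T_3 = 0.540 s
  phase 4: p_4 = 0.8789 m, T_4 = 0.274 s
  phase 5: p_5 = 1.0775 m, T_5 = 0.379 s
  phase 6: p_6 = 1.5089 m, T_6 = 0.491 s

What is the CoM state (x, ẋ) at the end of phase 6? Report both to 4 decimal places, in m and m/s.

phase 1: p=-0.0030, T=0.290, ωT=0.968252, cosh=1.506542, sinh=1.126796; start (x,ẋ)=(0.095700, 0.347600) → end (x,ẋ)=(0.263006, 0.894998)
phase 2: p=0.4177, T=0.299, ωT=0.998301, cosh=1.541086, sinh=1.172582; start (x,ẋ)=(0.263006, 0.894998) → end (x,ẋ)=(0.493624, 0.773638)
phase 3: p=0.6725, T=0.540, ωT=1.802952, cosh=3.116172, sinh=2.951360; start (x,ẋ)=(0.493624, 0.773638) → end (x,ẋ)=(0.798956, 0.648146)
phase 4: p=0.8789, T=0.274, ωT=0.914831, cosh=1.448469, sinh=1.047885; start (x,ẋ)=(0.798956, 0.648146) → end (x,ẋ)=(0.966524, 0.659120)
phase 5: p=1.0775, T=0.379, ωT=1.265405, cosh=1.913327, sinh=1.631202; start (x,ẋ)=(0.966524, 0.659120) → end (x,ẋ)=(1.187187, 0.656711)
phase 6: p=1.5089, T=0.491, ωT=1.639351, cosh=2.672965, sinh=2.478859; start (x,ẋ)=(1.187187, 0.656711) → end (x,ẋ)=(1.136540, -0.907267)

x = 1.1365, ẋ = -0.9073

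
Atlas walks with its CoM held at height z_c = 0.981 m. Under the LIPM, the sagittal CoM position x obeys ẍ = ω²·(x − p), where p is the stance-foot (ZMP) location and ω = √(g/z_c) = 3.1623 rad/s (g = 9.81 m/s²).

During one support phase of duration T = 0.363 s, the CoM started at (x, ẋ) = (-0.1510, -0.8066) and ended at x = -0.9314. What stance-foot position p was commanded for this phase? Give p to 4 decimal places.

p = 0.4194

ωT = 3.1623·0.363 = 1.147915; cosh(ωT) = 1.734456, sinh(ωT) = 1.417158
x(T) = p + (x₀−p)·cosh(ωT) + (ẋ₀/ω)·sinh(ωT) ⇒ p·(1 − cosh) = x(T) − x₀·cosh − (ẋ₀/ω)·sinh
numerator   = -0.9314 − (-0.1510)·1.734456 − (-0.8066/3.1623)·1.417158 = -0.308026
denominator = 1 − 1.734456 = -0.734456
p = -0.308026 / -0.734456 = 0.4194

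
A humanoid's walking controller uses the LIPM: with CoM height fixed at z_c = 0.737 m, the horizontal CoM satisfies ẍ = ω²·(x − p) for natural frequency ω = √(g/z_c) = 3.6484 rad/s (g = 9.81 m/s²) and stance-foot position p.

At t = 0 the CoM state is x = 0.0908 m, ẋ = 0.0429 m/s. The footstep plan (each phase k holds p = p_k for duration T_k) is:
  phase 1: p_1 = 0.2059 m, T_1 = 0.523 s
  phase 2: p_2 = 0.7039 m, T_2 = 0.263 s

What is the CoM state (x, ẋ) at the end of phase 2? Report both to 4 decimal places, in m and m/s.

x = -0.9543, ẋ = -5.3273

phase 1: p=0.2059, T=0.523, ωT=1.908113, cosh=3.444360, sinh=3.296000; start (x,ẋ)=(0.090800, 0.042900) → end (x,ẋ)=(-0.151790, -1.236329)
phase 2: p=0.7039, T=0.263, ωT=0.959529, cosh=1.496770, sinh=1.113697; start (x,ẋ)=(-0.151790, -1.236329) → end (x,ẋ)=(-0.954268, -5.327348)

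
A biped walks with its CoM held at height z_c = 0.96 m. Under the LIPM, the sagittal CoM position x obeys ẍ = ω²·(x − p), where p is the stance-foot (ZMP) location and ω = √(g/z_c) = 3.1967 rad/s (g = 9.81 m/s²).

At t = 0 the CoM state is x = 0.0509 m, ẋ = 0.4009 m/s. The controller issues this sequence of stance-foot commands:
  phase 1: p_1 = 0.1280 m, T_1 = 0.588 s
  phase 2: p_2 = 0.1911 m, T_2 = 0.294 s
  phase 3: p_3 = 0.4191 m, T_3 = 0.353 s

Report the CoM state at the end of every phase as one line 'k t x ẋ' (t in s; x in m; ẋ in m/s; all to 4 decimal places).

phase 1: p=0.1280, T=0.588, ωT=1.879660, cosh=3.351958, sinh=3.199316; start (x,ẋ)=(0.050900, 0.400900) → end (x,ẋ)=(0.270792, 0.555279)
phase 2: p=0.1911, T=0.294, ωT=0.939830, cosh=1.475120, sinh=1.084426; start (x,ẋ)=(0.270792, 0.555279) → end (x,ẋ)=(0.497024, 1.095362)
phase 3: p=0.4191, T=0.353, ωT=1.128435, cosh=1.707178, sinh=1.383638; start (x,ẋ)=(0.497024, 1.095362) → end (x,ẋ)=(1.026240, 2.214643)

1 0.5880 0.2708 0.5553
2 0.8820 0.4970 1.0954
3 1.2350 1.0262 2.2146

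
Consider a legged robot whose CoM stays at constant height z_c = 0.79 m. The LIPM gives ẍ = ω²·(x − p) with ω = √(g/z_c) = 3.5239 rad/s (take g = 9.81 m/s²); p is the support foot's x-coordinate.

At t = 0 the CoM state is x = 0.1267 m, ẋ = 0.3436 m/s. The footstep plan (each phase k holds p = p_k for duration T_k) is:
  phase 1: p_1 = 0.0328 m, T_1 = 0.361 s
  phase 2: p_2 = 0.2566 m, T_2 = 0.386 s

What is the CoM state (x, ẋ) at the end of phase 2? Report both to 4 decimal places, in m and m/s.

phase 1: p=0.0328, T=0.361, ωT=1.272128, cosh=1.924336, sinh=1.644102; start (x,ẋ)=(0.126700, 0.343600) → end (x,ẋ)=(0.373804, 1.205226)
phase 2: p=0.2566, T=0.386, ωT=1.360225, cosh=2.076837, sinh=1.820234; start (x,ẋ)=(0.373804, 1.205226) → end (x,ẋ)=(1.122561, 3.254844)

x = 1.1226, ẋ = 3.2548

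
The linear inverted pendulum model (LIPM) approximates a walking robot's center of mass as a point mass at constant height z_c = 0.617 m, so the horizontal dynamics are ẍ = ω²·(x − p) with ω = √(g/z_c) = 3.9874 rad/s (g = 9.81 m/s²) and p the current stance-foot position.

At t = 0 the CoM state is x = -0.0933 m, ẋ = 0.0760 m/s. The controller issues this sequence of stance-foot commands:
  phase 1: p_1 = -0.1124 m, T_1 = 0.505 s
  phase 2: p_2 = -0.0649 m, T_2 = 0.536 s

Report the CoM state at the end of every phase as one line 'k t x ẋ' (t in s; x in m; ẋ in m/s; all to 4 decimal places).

1 0.5050 0.0305 0.5699
2 1.0410 0.9424 4.0388

phase 1: p=-0.1124, T=0.505, ωT=2.013637, cosh=3.812007, sinh=3.678504; start (x,ẋ)=(-0.093300, 0.076000) → end (x,ẋ)=(0.030522, 0.569865)
phase 2: p=-0.0649, T=0.536, ωT=2.137246, cosh=4.297023, sinh=4.179043; start (x,ẋ)=(0.030522, 0.569865) → end (x,ẋ)=(0.942383, 4.038785)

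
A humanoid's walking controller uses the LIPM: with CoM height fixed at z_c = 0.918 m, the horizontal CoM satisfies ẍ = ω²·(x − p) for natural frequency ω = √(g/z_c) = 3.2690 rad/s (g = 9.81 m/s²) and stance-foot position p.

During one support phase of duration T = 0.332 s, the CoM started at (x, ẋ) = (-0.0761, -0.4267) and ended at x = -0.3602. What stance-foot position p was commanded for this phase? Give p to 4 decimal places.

ωT = 3.2690·0.332 = 1.085308; cosh(ωT) = 1.649075, sinh(ωT) = 1.311277
x(T) = p + (x₀−p)·cosh(ωT) + (ẋ₀/ω)·sinh(ωT) ⇒ p·(1 − cosh) = x(T) − x₀·cosh − (ẋ₀/ω)·sinh
numerator   = -0.3602 − (-0.0761)·1.649075 − (-0.4267/3.2690)·1.311277 = -0.063545
denominator = 1 − 1.649075 = -0.649075
p = -0.063545 / -0.649075 = 0.0979

p = 0.0979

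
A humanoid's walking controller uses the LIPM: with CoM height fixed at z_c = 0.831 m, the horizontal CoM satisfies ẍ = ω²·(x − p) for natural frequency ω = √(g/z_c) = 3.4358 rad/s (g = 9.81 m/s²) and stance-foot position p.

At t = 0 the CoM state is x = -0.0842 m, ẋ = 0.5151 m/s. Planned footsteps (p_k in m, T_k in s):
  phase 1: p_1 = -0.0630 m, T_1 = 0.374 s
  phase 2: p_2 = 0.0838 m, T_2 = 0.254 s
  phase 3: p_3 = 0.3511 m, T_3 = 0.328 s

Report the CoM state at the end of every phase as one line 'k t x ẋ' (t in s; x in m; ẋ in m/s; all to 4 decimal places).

phase 1: p=-0.0630, T=0.374, ωT=1.284989, cosh=1.945641, sinh=1.668988; start (x,ẋ)=(-0.084200, 0.515100) → end (x,ẋ)=(0.145969, 0.880632)
phase 2: p=0.0838, T=0.254, ωT=0.872693, cosh=1.405586, sinh=0.987762; start (x,ẋ)=(0.145969, 0.880632) → end (x,ẋ)=(0.424358, 1.448792)
phase 3: p=0.3511, T=0.328, ωT=1.126942, cosh=1.705114, sinh=1.381092; start (x,ẋ)=(0.424358, 1.448792) → end (x,ẋ)=(1.058386, 2.817979)

1 0.3740 0.1460 0.8806
2 0.6280 0.4244 1.4488
3 0.9560 1.0584 2.8180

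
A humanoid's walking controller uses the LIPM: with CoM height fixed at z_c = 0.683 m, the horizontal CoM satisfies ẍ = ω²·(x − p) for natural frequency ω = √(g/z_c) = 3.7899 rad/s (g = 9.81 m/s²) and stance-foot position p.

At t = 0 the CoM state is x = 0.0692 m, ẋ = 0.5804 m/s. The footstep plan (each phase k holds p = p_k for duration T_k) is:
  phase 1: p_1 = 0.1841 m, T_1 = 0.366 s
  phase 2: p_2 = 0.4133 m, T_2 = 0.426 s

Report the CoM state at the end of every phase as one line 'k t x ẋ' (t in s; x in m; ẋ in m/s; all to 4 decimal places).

1 0.3660 0.2272 0.4170
2 0.7920 0.1926 -0.6130

phase 1: p=0.1841, T=0.366, ωT=1.387103, cosh=2.126518, sinh=1.876720; start (x,ẋ)=(0.069200, 0.580400) → end (x,ẋ)=(0.227171, 0.416995)
phase 2: p=0.4133, T=0.426, ωT=1.614497, cosh=2.612176, sinh=2.413185; start (x,ẋ)=(0.227171, 0.416995) → end (x,ẋ)=(0.192617, -0.613018)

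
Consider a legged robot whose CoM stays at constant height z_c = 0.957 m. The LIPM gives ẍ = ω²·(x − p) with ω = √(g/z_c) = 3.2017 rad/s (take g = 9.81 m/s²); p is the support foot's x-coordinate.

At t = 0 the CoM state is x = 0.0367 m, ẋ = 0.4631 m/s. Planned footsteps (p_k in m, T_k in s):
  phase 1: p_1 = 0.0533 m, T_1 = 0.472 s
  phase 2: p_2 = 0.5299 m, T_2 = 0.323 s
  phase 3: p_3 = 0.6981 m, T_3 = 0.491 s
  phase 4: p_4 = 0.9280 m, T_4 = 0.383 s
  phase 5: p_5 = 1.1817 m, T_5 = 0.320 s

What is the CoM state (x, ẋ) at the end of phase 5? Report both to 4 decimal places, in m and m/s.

x = 2.4995, ẋ = 4.6127

phase 1: p=0.0533, T=0.472, ωT=1.511202, cosh=2.376411, sinh=2.155766; start (x,ẋ)=(0.036700, 0.463100) → end (x,ẋ)=(0.325666, 0.985941)
phase 2: p=0.5299, T=0.323, ωT=1.034149, cosh=1.584120, sinh=1.228592; start (x,ẋ)=(0.325666, 0.985941) → end (x,ẋ)=(0.584704, 0.758477)
phase 3: p=0.6981, T=0.491, ωT=1.572035, cosh=2.512030, sinh=2.304408; start (x,ẋ)=(0.584704, 0.758477) → end (x,ẋ)=(0.959156, 1.068680)
phase 4: p=0.9280, T=0.383, ωT=1.226251, cosh=1.850909, sinh=1.557519; start (x,ẋ)=(0.959156, 1.068680) → end (x,ẋ)=(1.505544, 2.133398)
phase 5: p=1.1817, T=0.320, ωT=1.024544, cosh=1.572392, sinh=1.213432; start (x,ẋ)=(1.505544, 2.133398) → end (x,ẋ)=(2.499460, 4.612690)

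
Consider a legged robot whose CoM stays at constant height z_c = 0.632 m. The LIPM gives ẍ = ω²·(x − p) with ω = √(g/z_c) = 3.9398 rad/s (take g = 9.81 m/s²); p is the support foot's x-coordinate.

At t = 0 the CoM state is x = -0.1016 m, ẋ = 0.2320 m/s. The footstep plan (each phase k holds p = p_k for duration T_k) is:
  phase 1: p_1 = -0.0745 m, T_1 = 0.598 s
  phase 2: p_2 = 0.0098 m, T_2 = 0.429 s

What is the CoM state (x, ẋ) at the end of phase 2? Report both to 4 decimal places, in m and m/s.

x = 0.6815, ẋ = 2.7137

phase 1: p=-0.0745, T=0.598, ωT=2.356000, cosh=5.321738, sinh=5.226939; start (x,ẋ)=(-0.101600, 0.232000) → end (x,ẋ)=(0.089076, 0.676570)
phase 2: p=0.0098, T=0.429, ωT=1.690174, cosh=2.802456, sinh=2.617969; start (x,ẋ)=(0.089076, 0.676570) → end (x,ẋ)=(0.681543, 2.713730)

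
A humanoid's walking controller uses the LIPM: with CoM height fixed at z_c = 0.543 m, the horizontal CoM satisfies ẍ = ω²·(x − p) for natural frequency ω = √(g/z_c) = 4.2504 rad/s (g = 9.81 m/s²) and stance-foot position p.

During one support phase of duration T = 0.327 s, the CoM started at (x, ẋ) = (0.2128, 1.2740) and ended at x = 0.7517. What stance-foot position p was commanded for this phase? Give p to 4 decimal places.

ωT = 4.2504·0.327 = 1.389881; cosh(ωT) = 2.131738, sinh(ωT) = 1.882633
x(T) = p + (x₀−p)·cosh(ωT) + (ẋ₀/ω)·sinh(ωT) ⇒ p·(1 − cosh) = x(T) − x₀·cosh − (ẋ₀/ω)·sinh
numerator   = 0.7517 − (0.2128)·2.131738 − (1.2740/4.2504)·1.882633 = -0.266228
denominator = 1 − 2.131738 = -1.131738
p = -0.266228 / -1.131738 = 0.2352

p = 0.2352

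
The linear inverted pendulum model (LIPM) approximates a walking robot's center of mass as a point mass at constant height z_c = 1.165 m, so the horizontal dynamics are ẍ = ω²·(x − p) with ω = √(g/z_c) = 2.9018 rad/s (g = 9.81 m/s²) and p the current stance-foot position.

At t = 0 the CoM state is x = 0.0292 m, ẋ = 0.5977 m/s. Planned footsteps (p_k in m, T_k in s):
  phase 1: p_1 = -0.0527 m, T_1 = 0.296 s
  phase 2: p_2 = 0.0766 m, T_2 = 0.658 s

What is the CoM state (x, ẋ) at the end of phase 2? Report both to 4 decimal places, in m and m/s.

phase 1: p=-0.0527, T=0.296, ωT=0.858933, cosh=1.392127, sinh=0.968513; start (x,ẋ)=(0.029200, 0.597700) → end (x,ẋ)=(0.260805, 1.062249)
phase 2: p=0.0766, T=0.658, ωT=1.909384, cosh=3.448552, sinh=3.300381; start (x,ẋ)=(0.260805, 1.062249) → end (x,ẋ)=(1.919997, 5.427362)

x = 1.9200, ẋ = 5.4274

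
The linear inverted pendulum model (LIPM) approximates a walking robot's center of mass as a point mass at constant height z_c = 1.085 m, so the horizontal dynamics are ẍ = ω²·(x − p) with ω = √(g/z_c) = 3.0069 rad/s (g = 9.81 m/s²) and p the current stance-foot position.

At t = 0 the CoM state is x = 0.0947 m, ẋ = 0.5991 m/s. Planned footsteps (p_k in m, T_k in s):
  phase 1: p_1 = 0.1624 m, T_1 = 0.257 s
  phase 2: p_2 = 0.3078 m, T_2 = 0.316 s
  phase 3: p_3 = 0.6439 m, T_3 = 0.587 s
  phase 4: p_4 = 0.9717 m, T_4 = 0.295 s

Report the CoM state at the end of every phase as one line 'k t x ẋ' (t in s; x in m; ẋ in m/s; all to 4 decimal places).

phase 1: p=0.1624, T=0.257, ωT=0.772773, cosh=1.313748, sinh=0.852017; start (x,ẋ)=(0.094700, 0.599100) → end (x,ẋ)=(0.243217, 0.613624)
phase 2: p=0.3078, T=0.316, ωT=0.950180, cosh=1.486424, sinh=1.099752; start (x,ẋ)=(0.243217, 0.613624) → end (x,ẋ)=(0.436230, 0.698537)
phase 3: p=0.6439, T=0.587, ωT=1.765050, cosh=3.006522, sinh=2.835344; start (x,ẋ)=(0.436230, 0.698537) → end (x,ẋ)=(0.678219, 0.329659)
phase 4: p=0.9717, T=0.295, ωT=0.887035, cosh=1.419898, sinh=1.008023; start (x,ẋ)=(0.678219, 0.329659) → end (x,ẋ)=(0.665500, -0.421467)

1 0.2570 0.2432 0.6136
2 0.5730 0.4362 0.6985
3 1.1600 0.6782 0.3297
4 1.4550 0.6655 -0.4215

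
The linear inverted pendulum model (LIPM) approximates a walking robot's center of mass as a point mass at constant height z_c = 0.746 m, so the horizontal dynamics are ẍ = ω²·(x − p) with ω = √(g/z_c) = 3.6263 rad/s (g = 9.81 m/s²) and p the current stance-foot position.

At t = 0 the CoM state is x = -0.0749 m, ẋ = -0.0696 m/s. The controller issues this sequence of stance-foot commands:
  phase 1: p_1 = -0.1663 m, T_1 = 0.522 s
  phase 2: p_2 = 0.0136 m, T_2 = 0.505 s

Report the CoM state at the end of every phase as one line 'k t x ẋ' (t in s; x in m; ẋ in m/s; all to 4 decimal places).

phase 1: p=-0.1663, T=0.522, ωT=1.892929, cosh=3.394706, sinh=3.244076; start (x,ẋ)=(-0.074900, -0.069600) → end (x,ẋ)=(0.081712, 0.838957)
phase 2: p=0.0136, T=0.505, ωT=1.831282, cosh=3.201044, sinh=3.040836; start (x,ẋ)=(0.081712, 0.838957) → end (x,ẋ)=(0.935139, 3.436612)

1 0.5220 0.0817 0.8390
2 1.0270 0.9351 3.4366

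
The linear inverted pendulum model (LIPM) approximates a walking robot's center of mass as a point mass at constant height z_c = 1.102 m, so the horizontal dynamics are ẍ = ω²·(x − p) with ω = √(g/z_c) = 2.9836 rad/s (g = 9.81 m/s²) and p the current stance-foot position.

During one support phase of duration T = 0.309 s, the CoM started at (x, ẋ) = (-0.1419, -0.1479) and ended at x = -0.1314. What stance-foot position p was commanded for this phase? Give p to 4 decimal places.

p = -0.2800

ωT = 2.9836·0.309 = 0.921932; cosh(ωT) = 1.455947, sinh(ωT) = 1.058197
x(T) = p + (x₀−p)·cosh(ωT) + (ẋ₀/ω)·sinh(ωT) ⇒ p·(1 − cosh) = x(T) − x₀·cosh − (ẋ₀/ω)·sinh
numerator   = -0.1314 − (-0.1419)·1.455947 − (-0.1479/2.9836)·1.058197 = 0.127655
denominator = 1 − 1.455947 = -0.455947
p = 0.127655 / -0.455947 = -0.2800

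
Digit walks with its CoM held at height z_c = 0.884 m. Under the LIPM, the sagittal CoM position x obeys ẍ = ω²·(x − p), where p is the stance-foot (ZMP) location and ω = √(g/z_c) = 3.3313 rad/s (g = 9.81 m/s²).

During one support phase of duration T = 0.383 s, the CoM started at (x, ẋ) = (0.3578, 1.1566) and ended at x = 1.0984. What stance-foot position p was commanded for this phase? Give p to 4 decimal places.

p = 0.1780

ωT = 3.3313·0.383 = 1.275888; cosh(ωT) = 1.930532, sinh(ωT) = 1.651349
x(T) = p + (x₀−p)·cosh(ωT) + (ẋ₀/ω)·sinh(ωT) ⇒ p·(1 − cosh) = x(T) − x₀·cosh − (ẋ₀/ω)·sinh
numerator   = 1.0984 − (0.3578)·1.930532 − (1.1566/3.3313)·1.651349 = -0.165679
denominator = 1 − 1.930532 = -0.930532
p = -0.165679 / -0.930532 = 0.1780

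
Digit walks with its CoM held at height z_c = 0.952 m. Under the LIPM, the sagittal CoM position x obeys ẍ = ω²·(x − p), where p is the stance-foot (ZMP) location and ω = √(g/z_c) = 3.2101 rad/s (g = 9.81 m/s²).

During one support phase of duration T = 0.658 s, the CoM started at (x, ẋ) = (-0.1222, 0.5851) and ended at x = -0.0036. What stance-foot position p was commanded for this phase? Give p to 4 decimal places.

p = 0.0731

ωT = 3.2101·0.658 = 2.112246; cosh(ωT) = 4.193876, sinh(ωT) = 4.072910
x(T) = p + (x₀−p)·cosh(ωT) + (ẋ₀/ω)·sinh(ωT) ⇒ p·(1 − cosh) = x(T) − x₀·cosh − (ẋ₀/ω)·sinh
numerator   = -0.0036 − (-0.1222)·4.193876 − (0.5851/3.2101)·4.072910 = -0.233471
denominator = 1 − 4.193876 = -3.193876
p = -0.233471 / -3.193876 = 0.0731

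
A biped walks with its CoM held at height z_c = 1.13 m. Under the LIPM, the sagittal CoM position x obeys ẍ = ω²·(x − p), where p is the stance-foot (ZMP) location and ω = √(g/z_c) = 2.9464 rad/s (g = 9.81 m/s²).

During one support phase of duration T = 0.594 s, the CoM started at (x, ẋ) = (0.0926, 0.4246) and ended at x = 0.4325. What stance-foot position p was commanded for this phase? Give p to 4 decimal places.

p = 0.1243

ωT = 2.9464·0.594 = 1.750162; cosh(ωT) = 2.964639, sinh(ωT) = 2.790893
x(T) = p + (x₀−p)·cosh(ωT) + (ẋ₀/ω)·sinh(ωT) ⇒ p·(1 − cosh) = x(T) − x₀·cosh − (ẋ₀/ω)·sinh
numerator   = 0.4325 − (0.0926)·2.964639 − (0.4246/2.9464)·2.790893 = -0.244216
denominator = 1 − 2.964639 = -1.964639
p = -0.244216 / -1.964639 = 0.1243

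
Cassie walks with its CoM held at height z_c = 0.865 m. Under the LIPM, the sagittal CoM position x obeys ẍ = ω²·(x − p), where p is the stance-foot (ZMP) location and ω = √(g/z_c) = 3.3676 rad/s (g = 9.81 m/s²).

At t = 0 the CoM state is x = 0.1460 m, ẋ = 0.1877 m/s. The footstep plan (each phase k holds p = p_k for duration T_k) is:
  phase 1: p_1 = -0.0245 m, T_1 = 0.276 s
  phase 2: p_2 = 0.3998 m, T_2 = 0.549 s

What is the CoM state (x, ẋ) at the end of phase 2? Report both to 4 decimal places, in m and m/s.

x = 0.8425, ẋ = 1.6919

phase 1: p=-0.0245, T=0.276, ωT=0.929458, cosh=1.463951, sinh=1.069184; start (x,ẋ)=(0.146000, 0.187700) → end (x,ẋ)=(0.284697, 0.888683)
phase 2: p=0.3998, T=0.549, ωT=1.848812, cosh=3.254848, sinh=3.097424; start (x,ẋ)=(0.284697, 0.888683) → end (x,ẋ)=(0.842542, 1.691900)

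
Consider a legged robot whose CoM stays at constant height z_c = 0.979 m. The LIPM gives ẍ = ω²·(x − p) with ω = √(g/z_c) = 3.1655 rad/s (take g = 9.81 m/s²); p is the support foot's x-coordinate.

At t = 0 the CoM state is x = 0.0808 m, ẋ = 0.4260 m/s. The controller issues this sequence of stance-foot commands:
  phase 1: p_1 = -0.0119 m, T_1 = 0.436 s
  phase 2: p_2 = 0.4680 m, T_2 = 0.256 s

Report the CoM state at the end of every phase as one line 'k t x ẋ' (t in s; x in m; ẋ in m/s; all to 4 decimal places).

1 0.4360 0.4346 1.4468
2 0.6920 0.8353 1.8530

phase 1: p=-0.0119, T=0.436, ωT=1.380158, cosh=2.113534, sinh=1.861995; start (x,ẋ)=(0.080800, 0.426000) → end (x,ẋ)=(0.434604, 1.446753)
phase 2: p=0.4680, T=0.256, ωT=0.810368, cosh=1.346715, sinh=0.902020; start (x,ẋ)=(0.434604, 1.446753) → end (x,ẋ)=(0.835283, 1.853008)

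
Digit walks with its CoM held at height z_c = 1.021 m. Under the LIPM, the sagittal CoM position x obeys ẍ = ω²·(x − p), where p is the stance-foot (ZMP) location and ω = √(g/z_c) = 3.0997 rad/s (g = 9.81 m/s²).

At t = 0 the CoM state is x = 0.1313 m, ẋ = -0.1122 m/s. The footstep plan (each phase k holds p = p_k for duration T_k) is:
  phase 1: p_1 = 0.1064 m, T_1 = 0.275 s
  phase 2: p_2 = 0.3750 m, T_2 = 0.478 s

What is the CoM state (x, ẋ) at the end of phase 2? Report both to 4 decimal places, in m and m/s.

phase 1: p=0.1064, T=0.275, ωT=0.852418, cosh=1.385846, sinh=0.959463; start (x,ẋ)=(0.131300, -0.112200) → end (x,ẋ)=(0.106178, -0.081438)
phase 2: p=0.3750, T=0.478, ωT=1.481657, cosh=2.313745, sinh=2.086484; start (x,ẋ)=(0.106178, -0.081438) → end (x,ẋ)=(-0.301804, -1.927028)

x = -0.3018, ẋ = -1.9270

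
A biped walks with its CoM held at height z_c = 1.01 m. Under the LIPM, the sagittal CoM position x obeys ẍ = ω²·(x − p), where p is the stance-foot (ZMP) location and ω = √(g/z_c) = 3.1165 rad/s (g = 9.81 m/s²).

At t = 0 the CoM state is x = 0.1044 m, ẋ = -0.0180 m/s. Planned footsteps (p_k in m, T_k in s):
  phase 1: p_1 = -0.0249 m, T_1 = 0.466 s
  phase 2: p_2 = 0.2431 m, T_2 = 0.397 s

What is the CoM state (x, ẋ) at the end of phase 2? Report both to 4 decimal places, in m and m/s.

x = 0.6565, ẋ = 1.5020

phase 1: p=-0.0249, T=0.466, ωT=1.452289, cosh=2.253459, sinh=2.019425; start (x,ẋ)=(0.104400, -0.018000) → end (x,ẋ)=(0.254809, 0.773192)
phase 2: p=0.2431, T=0.397, ωT=1.237251, cosh=1.868153, sinh=1.577972; start (x,ẋ)=(0.254809, 0.773192) → end (x,ẋ)=(0.656463, 1.502022)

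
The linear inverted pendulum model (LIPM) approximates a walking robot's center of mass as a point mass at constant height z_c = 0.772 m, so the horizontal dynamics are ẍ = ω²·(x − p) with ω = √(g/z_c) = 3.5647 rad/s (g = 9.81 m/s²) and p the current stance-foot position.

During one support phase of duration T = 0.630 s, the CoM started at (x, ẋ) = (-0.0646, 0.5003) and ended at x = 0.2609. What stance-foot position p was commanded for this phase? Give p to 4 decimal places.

p = 0.0228

ωT = 3.5647·0.630 = 2.245761; cosh(ωT) = 4.776725, sinh(ωT) = 4.670878
x(T) = p + (x₀−p)·cosh(ωT) + (ẋ₀/ω)·sinh(ωT) ⇒ p·(1 − cosh) = x(T) − x₀·cosh − (ẋ₀/ω)·sinh
numerator   = 0.2609 − (-0.0646)·4.776725 − (0.5003/3.5647)·4.670878 = -0.086074
denominator = 1 − 4.776725 = -3.776725
p = -0.086074 / -3.776725 = 0.0228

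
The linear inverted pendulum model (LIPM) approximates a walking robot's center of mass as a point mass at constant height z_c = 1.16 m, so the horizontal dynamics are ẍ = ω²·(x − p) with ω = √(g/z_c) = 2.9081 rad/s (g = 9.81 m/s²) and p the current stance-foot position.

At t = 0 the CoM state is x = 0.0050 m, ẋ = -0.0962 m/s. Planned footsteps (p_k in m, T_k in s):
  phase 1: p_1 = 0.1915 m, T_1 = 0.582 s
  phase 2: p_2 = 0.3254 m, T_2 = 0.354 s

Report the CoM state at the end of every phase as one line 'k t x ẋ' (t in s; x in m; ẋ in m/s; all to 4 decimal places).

1 0.5820 -0.4191 -1.6936
2 0.9360 -1.5609 -5.3173

phase 1: p=0.1915, T=0.582, ωT=1.692514, cosh=2.808590, sinh=2.624534; start (x,ẋ)=(0.005000, -0.096200) → end (x,ẋ)=(-0.419122, -1.693630)
phase 2: p=0.3254, T=0.354, ωT=1.029467, cosh=1.578386, sinh=1.221189; start (x,ẋ)=(-0.419122, -1.693630) → end (x,ẋ)=(-1.560943, -5.317250)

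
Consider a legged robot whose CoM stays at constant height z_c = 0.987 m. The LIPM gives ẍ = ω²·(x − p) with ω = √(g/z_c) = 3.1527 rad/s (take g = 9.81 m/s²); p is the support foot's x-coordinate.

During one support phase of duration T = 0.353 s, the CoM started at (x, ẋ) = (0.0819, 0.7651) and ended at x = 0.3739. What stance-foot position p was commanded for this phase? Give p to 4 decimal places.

ωT = 3.1527·0.353 = 1.112903; cosh(ωT) = 1.685892, sinh(ωT) = 1.357288
x(T) = p + (x₀−p)·cosh(ωT) + (ẋ₀/ω)·sinh(ωT) ⇒ p·(1 − cosh) = x(T) − x₀·cosh − (ẋ₀/ω)·sinh
numerator   = 0.3739 − (0.0819)·1.685892 − (0.7651/3.1527)·1.357288 = -0.093562
denominator = 1 − 1.685892 = -0.685892
p = -0.093562 / -0.685892 = 0.1364

p = 0.1364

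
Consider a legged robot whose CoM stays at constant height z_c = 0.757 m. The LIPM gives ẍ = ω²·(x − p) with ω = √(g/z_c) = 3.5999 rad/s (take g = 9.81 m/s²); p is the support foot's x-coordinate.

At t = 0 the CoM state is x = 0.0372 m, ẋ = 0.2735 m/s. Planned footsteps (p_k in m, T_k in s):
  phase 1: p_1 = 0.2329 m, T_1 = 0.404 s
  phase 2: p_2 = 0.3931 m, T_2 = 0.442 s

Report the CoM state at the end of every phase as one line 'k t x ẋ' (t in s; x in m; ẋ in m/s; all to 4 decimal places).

1 0.4040 -0.0551 -0.8085
2 0.8460 -1.2813 -5.8636

phase 1: p=0.2329, T=0.404, ωT=1.454360, cosh=2.257645, sinh=2.024095; start (x,ẋ)=(0.037200, 0.273500) → end (x,ẋ)=(-0.055142, -0.808510)
phase 2: p=0.3931, T=0.442, ωT=1.591156, cosh=2.556555, sinh=2.352865; start (x,ẋ)=(-0.055142, -0.808510) → end (x,ẋ)=(-1.281291, -5.863644)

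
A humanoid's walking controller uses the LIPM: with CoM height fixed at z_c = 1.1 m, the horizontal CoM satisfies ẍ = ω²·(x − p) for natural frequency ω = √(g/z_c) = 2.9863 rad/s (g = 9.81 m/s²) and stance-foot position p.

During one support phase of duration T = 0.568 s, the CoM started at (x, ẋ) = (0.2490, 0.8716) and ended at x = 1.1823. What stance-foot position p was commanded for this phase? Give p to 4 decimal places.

ωT = 2.9863·0.568 = 1.696218; cosh(ωT) = 2.818331, sinh(ωT) = 2.634955
x(T) = p + (x₀−p)·cosh(ωT) + (ẋ₀/ω)·sinh(ωT) ⇒ p·(1 − cosh) = x(T) − x₀·cosh − (ẋ₀/ω)·sinh
numerator   = 1.1823 − (0.2490)·2.818331 − (0.8716/2.9863)·2.634955 = -0.288519
denominator = 1 − 2.818331 = -1.818331
p = -0.288519 / -1.818331 = 0.1587

p = 0.1587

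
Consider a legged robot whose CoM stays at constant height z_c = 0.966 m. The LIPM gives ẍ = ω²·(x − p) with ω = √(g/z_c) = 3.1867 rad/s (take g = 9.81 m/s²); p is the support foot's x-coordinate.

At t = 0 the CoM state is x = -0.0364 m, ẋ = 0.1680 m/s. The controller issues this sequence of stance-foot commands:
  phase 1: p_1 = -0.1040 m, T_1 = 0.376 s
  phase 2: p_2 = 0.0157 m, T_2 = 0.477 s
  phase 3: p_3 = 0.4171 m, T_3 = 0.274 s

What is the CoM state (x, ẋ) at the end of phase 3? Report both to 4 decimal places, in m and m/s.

x = 1.3751, ẋ = 3.6205

phase 1: p=-0.1040, T=0.376, ωT=1.198199, cosh=1.807940, sinh=1.506203; start (x,ẋ)=(-0.036400, 0.168000) → end (x,ẋ)=(0.097622, 0.628202)
phase 2: p=0.0157, T=0.477, ωT=1.520056, cosh=2.395590, sinh=2.176891; start (x,ẋ)=(0.097622, 0.628202) → end (x,ẋ)=(0.641088, 2.073218)
phase 3: p=0.4171, T=0.274, ωT=0.873156, cosh=1.406043, sinh=0.988412; start (x,ẋ)=(0.641088, 2.073218) → end (x,ẋ)=(1.375083, 3.620546)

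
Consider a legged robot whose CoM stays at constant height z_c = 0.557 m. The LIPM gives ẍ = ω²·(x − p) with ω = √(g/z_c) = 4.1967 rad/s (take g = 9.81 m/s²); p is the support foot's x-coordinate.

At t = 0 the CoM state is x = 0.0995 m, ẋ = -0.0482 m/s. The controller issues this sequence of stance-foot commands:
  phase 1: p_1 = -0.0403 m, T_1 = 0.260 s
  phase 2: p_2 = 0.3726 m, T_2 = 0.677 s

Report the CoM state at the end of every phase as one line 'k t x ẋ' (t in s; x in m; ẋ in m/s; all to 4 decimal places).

1 0.2600 0.1761 0.6951
2 0.9370 0.0980 -1.0639

phase 1: p=-0.0403, T=0.260, ωT=1.091142, cosh=1.656753, sinh=1.320920; start (x,ẋ)=(0.099500, -0.048200) → end (x,ẋ)=(0.176143, 0.695126)
phase 2: p=0.3726, T=0.677, ωT=2.841166, cosh=8.597045, sinh=8.538687; start (x,ẋ)=(0.176143, 0.695126) → end (x,ẋ)=(0.097968, -1.063868)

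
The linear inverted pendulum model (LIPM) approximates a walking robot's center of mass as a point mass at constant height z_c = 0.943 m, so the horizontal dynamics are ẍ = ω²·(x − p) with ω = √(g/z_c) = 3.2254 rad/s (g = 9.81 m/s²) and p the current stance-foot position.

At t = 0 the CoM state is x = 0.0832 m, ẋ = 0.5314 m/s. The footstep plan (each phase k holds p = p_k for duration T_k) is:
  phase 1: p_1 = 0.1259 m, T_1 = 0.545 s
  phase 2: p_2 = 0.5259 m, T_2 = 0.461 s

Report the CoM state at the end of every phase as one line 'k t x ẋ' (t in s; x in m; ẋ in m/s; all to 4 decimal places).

1 0.5450 0.4620 1.1993
2 1.0060 1.1576 2.3554

phase 1: p=0.1259, T=0.545, ωT=1.757843, cosh=2.986165, sinh=2.813749; start (x,ẋ)=(0.083200, 0.531400) → end (x,ẋ)=(0.461969, 1.199326)
phase 2: p=0.5259, T=0.461, ωT=1.486909, cosh=2.324737, sinh=2.098667; start (x,ẋ)=(0.461969, 1.199326) → end (x,ẋ)=(1.157641, 2.355367)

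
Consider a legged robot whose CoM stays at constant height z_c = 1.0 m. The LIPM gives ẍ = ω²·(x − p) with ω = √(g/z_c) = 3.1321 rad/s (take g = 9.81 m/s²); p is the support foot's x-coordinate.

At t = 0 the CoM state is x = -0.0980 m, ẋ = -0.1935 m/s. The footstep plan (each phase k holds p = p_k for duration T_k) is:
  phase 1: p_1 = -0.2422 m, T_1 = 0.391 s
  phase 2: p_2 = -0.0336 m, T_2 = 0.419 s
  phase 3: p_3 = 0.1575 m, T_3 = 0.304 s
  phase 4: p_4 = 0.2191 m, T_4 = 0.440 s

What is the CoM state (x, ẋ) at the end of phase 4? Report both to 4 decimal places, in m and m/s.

phase 1: p=-0.2422, T=0.391, ωT=1.224651, cosh=1.848419, sinh=1.554559; start (x,ẋ)=(-0.098000, -0.193500) → end (x,ẋ)=(-0.071698, 0.344446)
phase 2: p=-0.0336, T=0.419, ωT=1.312350, cosh=1.992040, sinh=1.722853; start (x,ẋ)=(-0.071698, 0.344446) → end (x,ẋ)=(0.079974, 0.480567)
phase 3: p=0.1575, T=0.304, ωT=0.952158, cosh=1.488602, sinh=1.102695; start (x,ẋ)=(0.079974, 0.480567) → end (x,ẋ)=(0.211284, 0.447618)
phase 4: p=0.2191, T=0.440, ωT=1.378124, cosh=2.109751, sinh=1.857700; start (x,ẋ)=(0.211284, 0.447618) → end (x,ẋ)=(0.468101, 0.898887)

x = 0.4681, ẋ = 0.8989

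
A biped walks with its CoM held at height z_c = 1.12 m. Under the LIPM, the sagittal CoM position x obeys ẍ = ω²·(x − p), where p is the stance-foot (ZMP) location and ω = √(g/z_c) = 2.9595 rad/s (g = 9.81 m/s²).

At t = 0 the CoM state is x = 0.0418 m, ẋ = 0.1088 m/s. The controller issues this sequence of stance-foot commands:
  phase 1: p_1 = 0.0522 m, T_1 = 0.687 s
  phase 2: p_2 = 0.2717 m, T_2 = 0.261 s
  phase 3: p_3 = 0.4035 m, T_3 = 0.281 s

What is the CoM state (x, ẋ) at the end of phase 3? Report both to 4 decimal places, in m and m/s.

phase 1: p=0.0522, T=0.687, ωT=2.033177, cosh=3.884615, sinh=3.753696; start (x,ẋ)=(0.041800, 0.108800) → end (x,ẋ)=(0.149797, 0.307112)
phase 2: p=0.2717, T=0.261, ωT=0.772429, cosh=1.313455, sinh=0.851565; start (x,ẋ)=(0.149797, 0.307112) → end (x,ẋ)=(0.199954, 0.096157)
phase 3: p=0.4035, T=0.281, ωT=0.831620, cosh=1.366190, sinh=0.930846; start (x,ẋ)=(0.199954, 0.096157) → end (x,ẋ)=(0.155662, -0.429368)

x = 0.1557, ẋ = -0.4294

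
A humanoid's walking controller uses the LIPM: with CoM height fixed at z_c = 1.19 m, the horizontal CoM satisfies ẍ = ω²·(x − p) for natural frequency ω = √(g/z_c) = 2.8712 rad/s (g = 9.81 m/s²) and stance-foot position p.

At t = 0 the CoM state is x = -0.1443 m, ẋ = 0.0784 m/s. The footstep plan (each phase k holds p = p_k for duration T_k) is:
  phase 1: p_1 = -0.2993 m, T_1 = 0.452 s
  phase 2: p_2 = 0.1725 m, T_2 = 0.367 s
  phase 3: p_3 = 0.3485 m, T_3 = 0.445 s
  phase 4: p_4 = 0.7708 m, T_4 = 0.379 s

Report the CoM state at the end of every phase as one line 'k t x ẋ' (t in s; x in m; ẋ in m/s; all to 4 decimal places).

phase 1: p=-0.2993, T=0.452, ωT=1.297782, cosh=1.967153, sinh=1.694016; start (x,ẋ)=(-0.144300, 0.078400) → end (x,ẋ)=(0.051865, 0.908123)
phase 2: p=0.1725, T=0.367, ωT=1.053730, cosh=1.608483, sinh=1.259848; start (x,ẋ)=(0.051865, 0.908123) → end (x,ẋ)=(0.376934, 1.024330)
phase 3: p=0.3485, T=0.445, ωT=1.277684, cosh=1.933501, sinh=1.654819; start (x,ẋ)=(0.376934, 1.024330) → end (x,ẋ)=(0.993850, 2.115641)
phase 4: p=0.7708, T=0.379, ωT=1.088185, cosh=1.652854, sinh=1.316026; start (x,ẋ)=(0.993850, 2.115641) → end (x,ẋ)=(2.109182, 4.339657)

1 0.4520 0.0519 0.9081
2 0.8190 0.3769 1.0243
3 1.2640 0.9939 2.1156
4 1.6430 2.1092 4.3397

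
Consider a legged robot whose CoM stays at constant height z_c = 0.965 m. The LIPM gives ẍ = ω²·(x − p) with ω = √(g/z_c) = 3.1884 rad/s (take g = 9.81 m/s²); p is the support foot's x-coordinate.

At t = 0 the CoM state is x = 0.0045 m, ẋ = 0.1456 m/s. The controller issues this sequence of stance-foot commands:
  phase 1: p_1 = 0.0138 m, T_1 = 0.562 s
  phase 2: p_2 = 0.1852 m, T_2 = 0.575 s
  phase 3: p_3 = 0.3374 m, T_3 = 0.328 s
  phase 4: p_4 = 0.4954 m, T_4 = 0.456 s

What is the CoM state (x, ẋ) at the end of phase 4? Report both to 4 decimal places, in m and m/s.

x = 0.9878, ẋ = 1.7352

phase 1: p=0.0138, T=0.562, ωT=1.791881, cosh=3.083687, sinh=2.917041; start (x,ẋ)=(0.004500, 0.145600) → end (x,ẋ)=(0.118330, 0.362488)
phase 2: p=0.1852, T=0.575, ωT=1.833330, cosh=3.207280, sinh=3.047400; start (x,ẋ)=(0.118330, 0.362488) → end (x,ẋ)=(0.317187, 0.512870)
phase 3: p=0.3374, T=0.328, ωT=1.045795, cosh=1.598536, sinh=1.247124; start (x,ẋ)=(0.317187, 0.512870) → end (x,ẋ)=(0.505695, 0.739469)
phase 4: p=0.4954, T=0.456, ωT=1.453910, cosh=2.256736, sinh=2.023081; start (x,ẋ)=(0.505695, 0.739469) → end (x,ẋ)=(0.987837, 1.735195)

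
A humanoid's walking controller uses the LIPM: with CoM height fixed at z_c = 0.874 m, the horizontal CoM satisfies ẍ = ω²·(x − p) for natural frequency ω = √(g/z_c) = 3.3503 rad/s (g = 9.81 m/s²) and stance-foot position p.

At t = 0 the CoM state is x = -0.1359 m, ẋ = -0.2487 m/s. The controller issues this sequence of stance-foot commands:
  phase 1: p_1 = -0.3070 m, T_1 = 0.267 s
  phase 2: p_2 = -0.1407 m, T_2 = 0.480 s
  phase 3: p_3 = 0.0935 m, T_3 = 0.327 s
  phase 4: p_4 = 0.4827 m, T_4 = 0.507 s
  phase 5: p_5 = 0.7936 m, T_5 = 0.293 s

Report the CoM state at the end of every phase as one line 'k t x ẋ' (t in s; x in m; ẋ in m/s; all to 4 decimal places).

phase 1: p=-0.3070, T=0.267, ωT=0.894530, cosh=1.427493, sinh=1.018693; start (x,ẋ)=(-0.135900, -0.248700) → end (x,ẋ)=(-0.138376, 0.228934)
phase 2: p=-0.1407, T=0.480, ωT=1.608144, cosh=2.596897, sinh=2.396638; start (x,ẋ)=(-0.138376, 0.228934) → end (x,ẋ)=(0.029104, 0.613182)
phase 3: p=0.0935, T=0.327, ωT=1.095548, cosh=1.662589, sinh=1.328233; start (x,ẋ)=(0.029104, 0.613182) → end (x,ẋ)=(0.229533, 0.732909)
phase 4: p=0.4827, T=0.507, ωT=1.698602, cosh=2.824620, sinh=2.641681; start (x,ẋ)=(0.229533, 0.732909) → end (x,ẋ)=(0.345491, -0.170446)
phase 5: p=0.7936, T=0.293, ωT=0.981638, cosh=1.521760, sinh=1.147064; start (x,ẋ)=(0.345491, -0.170446) → end (x,ẋ)=(0.053329, -1.981463)

1 0.2670 -0.1384 0.2289
2 0.7470 0.0291 0.6132
3 1.0740 0.2295 0.7329
4 1.5810 0.3455 -0.1704
5 1.8740 0.0533 -1.9815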